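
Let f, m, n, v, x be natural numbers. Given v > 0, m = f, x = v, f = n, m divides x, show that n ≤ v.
Because m = f and f = n, m = n. Since x = v and m divides x, m divides v. m = n, so n divides v. Since v > 0, n ≤ v.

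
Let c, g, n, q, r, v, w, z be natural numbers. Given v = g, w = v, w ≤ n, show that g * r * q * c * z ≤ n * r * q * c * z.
w = v and v = g, therefore w = g. w ≤ n, so g ≤ n. By multiplying by a non-negative, g * r ≤ n * r. By multiplying by a non-negative, g * r * q ≤ n * r * q. By multiplying by a non-negative, g * r * q * c ≤ n * r * q * c. By multiplying by a non-negative, g * r * q * c * z ≤ n * r * q * c * z.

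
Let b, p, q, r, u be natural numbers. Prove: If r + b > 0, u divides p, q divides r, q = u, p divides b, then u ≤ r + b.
q = u and q divides r, so u divides r. Since u divides p and p divides b, u divides b. Because u divides r, u divides r + b. Since r + b > 0, u ≤ r + b.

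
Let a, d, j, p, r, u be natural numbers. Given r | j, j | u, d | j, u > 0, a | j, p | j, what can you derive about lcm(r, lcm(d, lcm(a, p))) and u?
lcm(r, lcm(d, lcm(a, p))) ≤ u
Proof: a | j and p | j, so lcm(a, p) | j. Since d | j, lcm(d, lcm(a, p)) | j. r | j, so lcm(r, lcm(d, lcm(a, p))) | j. j | u, so lcm(r, lcm(d, lcm(a, p))) | u. Since u > 0, lcm(r, lcm(d, lcm(a, p))) ≤ u.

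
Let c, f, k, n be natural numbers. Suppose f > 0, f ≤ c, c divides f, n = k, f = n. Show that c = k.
c divides f and f > 0, therefore c ≤ f. Since f ≤ c, c = f. f = n, so c = n. n = k, so c = k.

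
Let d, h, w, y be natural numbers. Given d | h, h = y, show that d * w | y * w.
h = y and d | h, thus d | y. Then d * w | y * w.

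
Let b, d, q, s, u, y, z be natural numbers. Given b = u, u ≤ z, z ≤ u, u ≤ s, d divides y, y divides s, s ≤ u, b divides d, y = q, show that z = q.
Because z ≤ u and u ≤ z, z = u. Since b divides d and d divides y, b divides y. Since b = u, u divides y. s ≤ u and u ≤ s, hence s = u. Since y divides s, y divides u. Since u divides y, u = y. z = u, so z = y. y = q, so z = q.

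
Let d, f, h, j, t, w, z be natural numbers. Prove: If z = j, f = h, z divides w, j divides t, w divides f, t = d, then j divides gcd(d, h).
t = d and j divides t, thus j divides d. Because z divides w and w divides f, z divides f. From f = h, z divides h. z = j, so j divides h. Since j divides d, j divides gcd(d, h).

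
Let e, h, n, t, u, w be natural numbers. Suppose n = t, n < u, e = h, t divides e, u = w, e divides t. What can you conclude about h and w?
h < w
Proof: From t divides e and e divides t, t = e. Since e = h, t = h. n = t and n < u, therefore t < u. Since u = w, t < w. t = h, so h < w.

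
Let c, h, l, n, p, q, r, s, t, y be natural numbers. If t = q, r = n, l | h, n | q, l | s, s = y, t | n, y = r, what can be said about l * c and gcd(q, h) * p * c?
l * c | gcd(q, h) * p * c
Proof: t = q and t | n, thus q | n. n | q, so n = q. s = y and y = r, therefore s = r. r = n, so s = n. l | s, so l | n. n = q, so l | q. Since l | h, l | gcd(q, h). Then l | gcd(q, h) * p. Then l * c | gcd(q, h) * p * c.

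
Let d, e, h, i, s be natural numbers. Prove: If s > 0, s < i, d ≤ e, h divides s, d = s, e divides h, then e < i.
From d = s and d ≤ e, s ≤ e. e divides h and h divides s, hence e divides s. s > 0, so e ≤ s. Because s ≤ e, s = e. Since s < i, e < i.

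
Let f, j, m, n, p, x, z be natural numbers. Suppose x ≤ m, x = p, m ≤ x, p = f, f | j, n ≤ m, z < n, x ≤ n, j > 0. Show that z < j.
From m ≤ x and x ≤ m, m = x. n ≤ m, so n ≤ x. x ≤ n, so n = x. Because x = p, n = p. p = f, so n = f. z < n, so z < f. From f | j and j > 0, f ≤ j. Since z < f, z < j.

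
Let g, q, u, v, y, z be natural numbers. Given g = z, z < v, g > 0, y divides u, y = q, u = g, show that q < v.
y = q and y divides u, thus q divides u. Since u = g, q divides g. Because g > 0, q ≤ g. g = z, so q ≤ z. Since z < v, q < v.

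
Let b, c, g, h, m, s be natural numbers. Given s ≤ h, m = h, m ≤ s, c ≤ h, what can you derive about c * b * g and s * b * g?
c * b * g ≤ s * b * g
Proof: From m = h and m ≤ s, h ≤ s. Because s ≤ h, h = s. Because c ≤ h, c ≤ s. By multiplying by a non-negative, c * b ≤ s * b. By multiplying by a non-negative, c * b * g ≤ s * b * g.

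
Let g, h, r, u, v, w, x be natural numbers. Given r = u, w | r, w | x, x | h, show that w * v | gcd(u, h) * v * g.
r = u and w | r, hence w | u. From w | x and x | h, w | h. w | u, so w | gcd(u, h). Then w * v | gcd(u, h) * v. Then w * v | gcd(u, h) * v * g.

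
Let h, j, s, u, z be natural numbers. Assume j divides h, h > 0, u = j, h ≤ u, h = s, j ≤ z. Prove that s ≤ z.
Since j divides h and h > 0, j ≤ h. u = j and h ≤ u, so h ≤ j. j ≤ h, so j = h. Since h = s, j = s. j ≤ z, so s ≤ z.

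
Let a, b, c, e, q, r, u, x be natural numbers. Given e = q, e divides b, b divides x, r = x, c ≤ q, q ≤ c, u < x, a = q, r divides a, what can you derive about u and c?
u < c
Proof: Because r = x and r divides a, x divides a. a = q, so x divides q. e = q and e divides b, hence q divides b. Since b divides x, q divides x. Since x divides q, x = q. q ≤ c and c ≤ q, therefore q = c. x = q, so x = c. u < x, so u < c.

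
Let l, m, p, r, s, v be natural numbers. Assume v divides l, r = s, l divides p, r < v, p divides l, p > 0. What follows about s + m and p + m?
s + m < p + m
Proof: r = s and r < v, so s < v. l divides p and p divides l, therefore l = p. Since v divides l, v divides p. Since p > 0, v ≤ p. s < v, so s < p. Then s + m < p + m.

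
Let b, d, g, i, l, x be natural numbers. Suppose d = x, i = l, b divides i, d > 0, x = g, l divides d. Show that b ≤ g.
d = x and x = g, therefore d = g. i = l and b divides i, hence b divides l. Since l divides d, b divides d. d > 0, so b ≤ d. Since d = g, b ≤ g.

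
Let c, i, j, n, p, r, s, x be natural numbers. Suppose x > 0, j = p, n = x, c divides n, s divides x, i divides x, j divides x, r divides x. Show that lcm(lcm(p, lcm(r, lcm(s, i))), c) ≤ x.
j = p and j divides x, therefore p divides x. From s divides x and i divides x, lcm(s, i) divides x. From r divides x, lcm(r, lcm(s, i)) divides x. p divides x, so lcm(p, lcm(r, lcm(s, i))) divides x. n = x and c divides n, thus c divides x. lcm(p, lcm(r, lcm(s, i))) divides x, so lcm(lcm(p, lcm(r, lcm(s, i))), c) divides x. Since x > 0, lcm(lcm(p, lcm(r, lcm(s, i))), c) ≤ x.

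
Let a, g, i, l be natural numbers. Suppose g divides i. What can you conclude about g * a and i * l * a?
g * a divides i * l * a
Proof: g divides i, so g divides i * l. Then g * a divides i * l * a.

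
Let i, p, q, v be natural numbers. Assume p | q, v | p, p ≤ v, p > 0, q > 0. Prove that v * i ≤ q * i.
v | p and p > 0, hence v ≤ p. Since p ≤ v, p = v. Since p | q, v | q. Since q > 0, v ≤ q. Then v * i ≤ q * i.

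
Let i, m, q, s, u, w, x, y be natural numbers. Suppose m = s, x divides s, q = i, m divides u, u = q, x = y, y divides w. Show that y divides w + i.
Since x = y and x divides s, y divides s. m = s and m divides u, thus s divides u. Because y divides s, y divides u. Because u = q, y divides q. q = i, so y divides i. y divides w, so y divides w + i.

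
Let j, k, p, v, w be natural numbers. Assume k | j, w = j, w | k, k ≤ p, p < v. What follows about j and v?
j < v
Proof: w = j and w | k, hence j | k. k | j, so k = j. k ≤ p and p < v, therefore k < v. Since k = j, j < v.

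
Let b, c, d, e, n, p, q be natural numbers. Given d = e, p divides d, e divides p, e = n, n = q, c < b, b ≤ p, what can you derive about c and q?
c < q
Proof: From d = e and p divides d, p divides e. e divides p, so p = e. From e = n, p = n. n = q, so p = q. c < b and b ≤ p, so c < p. Since p = q, c < q.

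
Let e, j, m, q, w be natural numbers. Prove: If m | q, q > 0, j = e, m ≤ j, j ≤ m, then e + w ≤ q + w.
Because m ≤ j and j ≤ m, m = j. j = e, so m = e. m | q and q > 0, thus m ≤ q. m = e, so e ≤ q. Then e + w ≤ q + w.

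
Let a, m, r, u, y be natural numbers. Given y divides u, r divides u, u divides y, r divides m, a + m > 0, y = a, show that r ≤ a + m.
u divides y and y divides u, hence u = y. From r divides u, r divides y. y = a, so r divides a. Since r divides m, r divides a + m. a + m > 0, so r ≤ a + m.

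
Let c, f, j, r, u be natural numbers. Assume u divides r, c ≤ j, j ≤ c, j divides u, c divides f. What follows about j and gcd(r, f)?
j divides gcd(r, f)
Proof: Because j divides u and u divides r, j divides r. Since c ≤ j and j ≤ c, c = j. c divides f, so j divides f. Since j divides r, j divides gcd(r, f).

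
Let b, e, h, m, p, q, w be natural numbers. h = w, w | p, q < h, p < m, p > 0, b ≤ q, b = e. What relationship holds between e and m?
e < m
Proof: Because b = e and b ≤ q, e ≤ q. h = w and q < h, hence q < w. Since e ≤ q, e < w. From w | p and p > 0, w ≤ p. Since e < w, e < p. Since p < m, e < m.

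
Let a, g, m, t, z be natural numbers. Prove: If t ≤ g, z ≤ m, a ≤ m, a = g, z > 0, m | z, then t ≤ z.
m | z and z > 0, therefore m ≤ z. Since z ≤ m, m = z. a ≤ m, so a ≤ z. a = g, so g ≤ z. t ≤ g, so t ≤ z.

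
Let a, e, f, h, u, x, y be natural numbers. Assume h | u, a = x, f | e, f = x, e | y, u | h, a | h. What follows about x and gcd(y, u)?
x | gcd(y, u)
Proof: f | e and e | y, hence f | y. Since f = x, x | y. h | u and u | h, so h = u. a = x and a | h, therefore x | h. h = u, so x | u. Because x | y, x | gcd(y, u).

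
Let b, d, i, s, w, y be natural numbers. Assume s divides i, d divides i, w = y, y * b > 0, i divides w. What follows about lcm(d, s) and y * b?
lcm(d, s) ≤ y * b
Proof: d divides i and s divides i, therefore lcm(d, s) divides i. w = y and i divides w, thus i divides y. lcm(d, s) divides i, so lcm(d, s) divides y. Then lcm(d, s) divides y * b. Since y * b > 0, lcm(d, s) ≤ y * b.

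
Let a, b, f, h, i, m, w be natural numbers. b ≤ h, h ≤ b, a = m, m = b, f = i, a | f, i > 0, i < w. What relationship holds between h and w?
h < w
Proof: From b ≤ h and h ≤ b, b = h. Since a = m and m = b, a = b. f = i and a | f, hence a | i. Since a = b, b | i. i > 0, so b ≤ i. Because b = h, h ≤ i. Since i < w, h < w.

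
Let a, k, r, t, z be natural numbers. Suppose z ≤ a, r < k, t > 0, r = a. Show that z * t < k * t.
r = a and r < k, so a < k. Since z ≤ a, z < k. Since t > 0, by multiplying by a positive, z * t < k * t.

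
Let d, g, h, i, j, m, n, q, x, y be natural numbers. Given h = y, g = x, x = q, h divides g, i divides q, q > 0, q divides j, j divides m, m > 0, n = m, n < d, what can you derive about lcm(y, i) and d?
lcm(y, i) < d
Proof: g = x and x = q, hence g = q. From h divides g, h divides q. Since h = y, y divides q. i divides q, so lcm(y, i) divides q. q > 0, so lcm(y, i) ≤ q. From q divides j and j divides m, q divides m. m > 0, so q ≤ m. n = m and n < d, hence m < d. q ≤ m, so q < d. lcm(y, i) ≤ q, so lcm(y, i) < d.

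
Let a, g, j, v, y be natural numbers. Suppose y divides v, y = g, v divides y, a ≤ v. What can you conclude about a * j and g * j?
a * j ≤ g * j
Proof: v divides y and y divides v, so v = y. Since y = g, v = g. a ≤ v, so a ≤ g. By multiplying by a non-negative, a * j ≤ g * j.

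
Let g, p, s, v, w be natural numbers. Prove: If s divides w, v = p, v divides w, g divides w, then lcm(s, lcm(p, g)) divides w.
From v = p and v divides w, p divides w. g divides w, so lcm(p, g) divides w. From s divides w, lcm(s, lcm(p, g)) divides w.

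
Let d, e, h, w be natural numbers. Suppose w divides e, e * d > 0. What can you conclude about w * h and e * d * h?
w * h ≤ e * d * h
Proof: w divides e, thus w divides e * d. e * d > 0, so w ≤ e * d. By multiplying by a non-negative, w * h ≤ e * d * h.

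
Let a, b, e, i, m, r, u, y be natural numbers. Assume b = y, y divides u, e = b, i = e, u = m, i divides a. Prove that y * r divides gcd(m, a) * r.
From u = m and y divides u, y divides m. i = e and e = b, thus i = b. i divides a, so b divides a. Since b = y, y divides a. y divides m, so y divides gcd(m, a). Then y * r divides gcd(m, a) * r.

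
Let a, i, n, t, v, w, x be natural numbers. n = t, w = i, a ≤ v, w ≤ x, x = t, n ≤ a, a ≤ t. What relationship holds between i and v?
i ≤ v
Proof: n = t and n ≤ a, therefore t ≤ a. From a ≤ t, t = a. Since x = t, x = a. Because w = i and w ≤ x, i ≤ x. Since x = a, i ≤ a. Since a ≤ v, i ≤ v.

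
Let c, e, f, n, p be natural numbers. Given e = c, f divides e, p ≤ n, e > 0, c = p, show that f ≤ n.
Because e = c and c = p, e = p. Since f divides e and e > 0, f ≤ e. Since e = p, f ≤ p. p ≤ n, so f ≤ n.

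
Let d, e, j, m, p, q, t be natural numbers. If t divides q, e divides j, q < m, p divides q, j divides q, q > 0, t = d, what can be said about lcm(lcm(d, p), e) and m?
lcm(lcm(d, p), e) < m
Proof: Since t = d and t divides q, d divides q. Since p divides q, lcm(d, p) divides q. Because e divides j and j divides q, e divides q. Since lcm(d, p) divides q, lcm(lcm(d, p), e) divides q. q > 0, so lcm(lcm(d, p), e) ≤ q. Since q < m, lcm(lcm(d, p), e) < m.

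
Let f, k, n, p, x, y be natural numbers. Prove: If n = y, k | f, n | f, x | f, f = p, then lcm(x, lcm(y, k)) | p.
n = y and n | f, thus y | f. Since k | f, lcm(y, k) | f. Since x | f, lcm(x, lcm(y, k)) | f. Since f = p, lcm(x, lcm(y, k)) | p.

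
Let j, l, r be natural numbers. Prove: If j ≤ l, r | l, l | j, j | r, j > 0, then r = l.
l | j and j > 0, therefore l ≤ j. j ≤ l, so j = l. j | r, so l | r. r | l, so l = r. Then r = l.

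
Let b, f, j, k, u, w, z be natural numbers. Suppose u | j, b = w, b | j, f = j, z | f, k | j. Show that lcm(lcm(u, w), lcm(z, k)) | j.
b = w and b | j, hence w | j. Since u | j, lcm(u, w) | j. From f = j and z | f, z | j. From k | j, lcm(z, k) | j. Since lcm(u, w) | j, lcm(lcm(u, w), lcm(z, k)) | j.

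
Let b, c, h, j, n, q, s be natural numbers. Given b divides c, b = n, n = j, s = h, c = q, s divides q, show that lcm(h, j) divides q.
From s = h and s divides q, h divides q. Because b = n and n = j, b = j. Because b divides c, j divides c. Because c = q, j divides q. From h divides q, lcm(h, j) divides q.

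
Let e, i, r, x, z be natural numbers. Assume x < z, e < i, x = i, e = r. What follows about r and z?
r < z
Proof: e = r and e < i, hence r < i. x = i and x < z, therefore i < z. Since r < i, r < z.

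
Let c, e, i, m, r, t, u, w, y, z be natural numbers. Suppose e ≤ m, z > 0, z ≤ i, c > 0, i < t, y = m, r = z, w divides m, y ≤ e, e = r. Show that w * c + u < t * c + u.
e = r and r = z, so e = z. Since y = m and y ≤ e, m ≤ e. e ≤ m, so m = e. Since w divides m, w divides e. Since e = z, w divides z. z > 0, so w ≤ z. Since z ≤ i, w ≤ i. i < t, so w < t. Combining with c > 0, by multiplying by a positive, w * c < t * c. Then w * c + u < t * c + u.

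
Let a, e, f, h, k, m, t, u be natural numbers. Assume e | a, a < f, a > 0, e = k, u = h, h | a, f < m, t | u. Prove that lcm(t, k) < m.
Since u = h and t | u, t | h. h | a, so t | a. e = k and e | a, therefore k | a. t | a, so lcm(t, k) | a. From a > 0, lcm(t, k) ≤ a. a < f, so lcm(t, k) < f. Since f < m, lcm(t, k) < m.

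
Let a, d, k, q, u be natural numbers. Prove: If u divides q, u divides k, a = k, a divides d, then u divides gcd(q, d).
Since a = k and a divides d, k divides d. From u divides k, u divides d. u divides q, so u divides gcd(q, d).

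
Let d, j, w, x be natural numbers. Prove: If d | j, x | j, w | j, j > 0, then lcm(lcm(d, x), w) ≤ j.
d | j and x | j, hence lcm(d, x) | j. Because w | j, lcm(lcm(d, x), w) | j. j > 0, so lcm(lcm(d, x), w) ≤ j.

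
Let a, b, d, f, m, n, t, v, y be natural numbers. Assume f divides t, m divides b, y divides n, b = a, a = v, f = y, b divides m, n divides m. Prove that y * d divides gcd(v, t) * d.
Because b = a and a = v, b = v. From m divides b and b divides m, m = b. Since n divides m, n divides b. Since y divides n, y divides b. b = v, so y divides v. Since f = y and f divides t, y divides t. From y divides v, y divides gcd(v, t). Then y * d divides gcd(v, t) * d.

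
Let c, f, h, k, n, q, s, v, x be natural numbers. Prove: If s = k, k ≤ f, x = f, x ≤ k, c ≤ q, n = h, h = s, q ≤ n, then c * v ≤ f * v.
x = f and x ≤ k, thus f ≤ k. Since k ≤ f, k = f. s = k, so s = f. From n = h and h = s, n = s. From q ≤ n, q ≤ s. From c ≤ q, c ≤ s. s = f, so c ≤ f. Then c * v ≤ f * v.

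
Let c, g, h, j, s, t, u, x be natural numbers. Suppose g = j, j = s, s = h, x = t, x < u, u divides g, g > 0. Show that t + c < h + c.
g = j and j = s, hence g = s. s = h, so g = h. Since u divides g and g > 0, u ≤ g. x < u, so x < g. x = t, so t < g. Since g = h, t < h. Then t + c < h + c.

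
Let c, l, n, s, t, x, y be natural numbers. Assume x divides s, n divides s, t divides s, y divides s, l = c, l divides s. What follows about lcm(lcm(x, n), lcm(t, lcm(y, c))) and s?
lcm(lcm(x, n), lcm(t, lcm(y, c))) divides s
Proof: x divides s and n divides s, therefore lcm(x, n) divides s. l = c and l divides s, hence c divides s. y divides s, so lcm(y, c) divides s. From t divides s, lcm(t, lcm(y, c)) divides s. lcm(x, n) divides s, so lcm(lcm(x, n), lcm(t, lcm(y, c))) divides s.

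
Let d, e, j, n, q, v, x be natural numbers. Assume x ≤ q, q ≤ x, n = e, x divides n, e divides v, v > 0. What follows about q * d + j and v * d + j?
q * d + j ≤ v * d + j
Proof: x ≤ q and q ≤ x, therefore x = q. n = e and x divides n, thus x divides e. e divides v, so x divides v. Since v > 0, x ≤ v. x = q, so q ≤ v. By multiplying by a non-negative, q * d ≤ v * d. Then q * d + j ≤ v * d + j.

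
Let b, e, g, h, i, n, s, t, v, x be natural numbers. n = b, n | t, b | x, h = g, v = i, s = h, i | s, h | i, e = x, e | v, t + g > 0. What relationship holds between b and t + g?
b ≤ t + g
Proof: n = b and n | t, thus b | t. s = h and i | s, so i | h. h | i, so i = h. v = i, so v = h. e = x and e | v, therefore x | v. Since v = h, x | h. Since h = g, x | g. Since b | x, b | g. Since b | t, b | t + g. t + g > 0, so b ≤ t + g.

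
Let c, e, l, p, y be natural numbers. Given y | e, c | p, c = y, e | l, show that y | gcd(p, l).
From c = y and c | p, y | p. y | e and e | l, hence y | l. Since y | p, y | gcd(p, l).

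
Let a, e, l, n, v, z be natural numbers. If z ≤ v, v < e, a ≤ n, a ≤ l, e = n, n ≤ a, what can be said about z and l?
z < l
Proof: Because n ≤ a and a ≤ n, n = a. e = n, so e = a. z ≤ v and v < e, thus z < e. From e = a, z < a. Since a ≤ l, z < l.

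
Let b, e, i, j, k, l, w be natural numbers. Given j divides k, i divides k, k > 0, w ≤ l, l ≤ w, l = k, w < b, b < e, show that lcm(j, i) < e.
j divides k and i divides k, hence lcm(j, i) divides k. k > 0, so lcm(j, i) ≤ k. w ≤ l and l ≤ w, therefore w = l. Since l = k, w = k. w < b and b < e, therefore w < e. w = k, so k < e. lcm(j, i) ≤ k, so lcm(j, i) < e.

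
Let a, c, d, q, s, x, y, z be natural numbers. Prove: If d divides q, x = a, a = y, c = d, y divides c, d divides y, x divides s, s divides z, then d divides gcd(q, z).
Since x = a and a = y, x = y. Because c = d and y divides c, y divides d. d divides y, so y = d. x = y, so x = d. Because x divides s and s divides z, x divides z. x = d, so d divides z. d divides q, so d divides gcd(q, z).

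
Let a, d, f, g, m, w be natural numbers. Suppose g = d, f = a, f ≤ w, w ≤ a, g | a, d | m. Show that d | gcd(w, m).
Because f = a and f ≤ w, a ≤ w. w ≤ a, so a = w. Because g | a, g | w. From g = d, d | w. From d | m, d | gcd(w, m).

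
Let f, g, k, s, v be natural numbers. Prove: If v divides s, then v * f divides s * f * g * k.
Since v divides s, v * f divides s * f. Then v * f divides s * f * g. Then v * f divides s * f * g * k.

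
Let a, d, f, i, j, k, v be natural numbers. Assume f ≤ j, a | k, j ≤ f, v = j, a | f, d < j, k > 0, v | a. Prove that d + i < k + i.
v = j and v | a, therefore j | a. f ≤ j and j ≤ f, therefore f = j. a | f, so a | j. Since j | a, j = a. Since d < j, d < a. a | k and k > 0, so a ≤ k. d < a, so d < k. Then d + i < k + i.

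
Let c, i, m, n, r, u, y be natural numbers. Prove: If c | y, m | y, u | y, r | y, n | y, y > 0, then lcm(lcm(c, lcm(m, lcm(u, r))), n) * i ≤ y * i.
u | y and r | y, so lcm(u, r) | y. Since m | y, lcm(m, lcm(u, r)) | y. Since c | y, lcm(c, lcm(m, lcm(u, r))) | y. Because n | y, lcm(lcm(c, lcm(m, lcm(u, r))), n) | y. Since y > 0, lcm(lcm(c, lcm(m, lcm(u, r))), n) ≤ y. Then lcm(lcm(c, lcm(m, lcm(u, r))), n) * i ≤ y * i.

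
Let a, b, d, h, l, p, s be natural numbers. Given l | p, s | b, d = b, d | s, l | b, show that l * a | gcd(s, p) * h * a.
From d = b and d | s, b | s. s | b, so b = s. Since l | b, l | s. l | p, so l | gcd(s, p). Then l | gcd(s, p) * h. Then l * a | gcd(s, p) * h * a.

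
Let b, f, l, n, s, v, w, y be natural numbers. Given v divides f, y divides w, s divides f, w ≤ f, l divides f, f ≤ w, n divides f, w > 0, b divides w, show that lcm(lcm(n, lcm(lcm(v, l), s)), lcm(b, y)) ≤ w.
f ≤ w and w ≤ f, hence f = w. Since v divides f and l divides f, lcm(v, l) divides f. s divides f, so lcm(lcm(v, l), s) divides f. n divides f, so lcm(n, lcm(lcm(v, l), s)) divides f. Since f = w, lcm(n, lcm(lcm(v, l), s)) divides w. Because b divides w and y divides w, lcm(b, y) divides w. Since lcm(n, lcm(lcm(v, l), s)) divides w, lcm(lcm(n, lcm(lcm(v, l), s)), lcm(b, y)) divides w. w > 0, so lcm(lcm(n, lcm(lcm(v, l), s)), lcm(b, y)) ≤ w.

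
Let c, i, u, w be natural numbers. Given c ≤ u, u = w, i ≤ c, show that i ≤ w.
u = w and c ≤ u, thus c ≤ w. Because i ≤ c, i ≤ w.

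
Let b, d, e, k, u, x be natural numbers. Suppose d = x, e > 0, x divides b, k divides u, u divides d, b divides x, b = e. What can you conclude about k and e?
k ≤ e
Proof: x divides b and b divides x, thus x = b. b = e, so x = e. d = x and u divides d, thus u divides x. Since k divides u, k divides x. Since x = e, k divides e. e > 0, so k ≤ e.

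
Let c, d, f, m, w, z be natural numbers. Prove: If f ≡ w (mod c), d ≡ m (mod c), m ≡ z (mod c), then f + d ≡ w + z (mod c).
From d ≡ m (mod c) and m ≡ z (mod c), d ≡ z (mod c). f ≡ w (mod c), so f + d ≡ w + z (mod c).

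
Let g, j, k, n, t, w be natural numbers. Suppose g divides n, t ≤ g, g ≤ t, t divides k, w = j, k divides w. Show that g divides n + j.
t ≤ g and g ≤ t, hence t = g. w = j and k divides w, so k divides j. Because t divides k, t divides j. t = g, so g divides j. Since g divides n, g divides n + j.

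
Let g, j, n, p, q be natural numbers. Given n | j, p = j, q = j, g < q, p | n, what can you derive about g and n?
g < n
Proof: p = j and p | n, thus j | n. From n | j, j = n. q = j, so q = n. Since g < q, g < n.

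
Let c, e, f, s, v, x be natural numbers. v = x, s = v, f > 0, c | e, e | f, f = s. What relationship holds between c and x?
c ≤ x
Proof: Because f = s and s = v, f = v. v = x, so f = x. c | e and e | f, so c | f. Since f > 0, c ≤ f. From f = x, c ≤ x.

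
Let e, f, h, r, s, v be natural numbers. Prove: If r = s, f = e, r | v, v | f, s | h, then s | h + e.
Because r | v and v | f, r | f. Because f = e, r | e. Since r = s, s | e. Since s | h, s | h + e.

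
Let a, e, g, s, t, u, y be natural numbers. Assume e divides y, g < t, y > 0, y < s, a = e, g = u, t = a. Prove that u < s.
t = a and a = e, thus t = e. g = u and g < t, thus u < t. t = e, so u < e. e divides y and y > 0, thus e ≤ y. Since y < s, e < s. u < e, so u < s.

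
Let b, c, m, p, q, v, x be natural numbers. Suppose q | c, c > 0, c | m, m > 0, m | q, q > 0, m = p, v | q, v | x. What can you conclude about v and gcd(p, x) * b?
v | gcd(p, x) * b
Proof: From q | c and c > 0, q ≤ c. c | m and m > 0, hence c ≤ m. q ≤ c, so q ≤ m. m | q and q > 0, therefore m ≤ q. From q ≤ m, q = m. Since m = p, q = p. Because v | q, v | p. v | x, so v | gcd(p, x). Then v | gcd(p, x) * b.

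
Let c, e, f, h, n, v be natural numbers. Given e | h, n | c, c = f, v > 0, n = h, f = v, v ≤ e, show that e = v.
c = f and n | c, hence n | f. n = h, so h | f. Since e | h, e | f. Since f = v, e | v. v > 0, so e ≤ v. Since v ≤ e, e = v.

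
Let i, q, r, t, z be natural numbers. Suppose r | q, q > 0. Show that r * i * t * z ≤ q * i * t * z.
r | q and q > 0, therefore r ≤ q. Then r * i ≤ q * i. Then r * i * t ≤ q * i * t. Then r * i * t * z ≤ q * i * t * z.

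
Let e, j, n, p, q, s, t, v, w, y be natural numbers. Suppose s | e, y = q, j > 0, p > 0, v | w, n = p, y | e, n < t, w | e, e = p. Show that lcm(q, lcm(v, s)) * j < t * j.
y = q and y | e, hence q | e. v | w and w | e, thus v | e. Since s | e, lcm(v, s) | e. q | e, so lcm(q, lcm(v, s)) | e. e = p, so lcm(q, lcm(v, s)) | p. Because p > 0, lcm(q, lcm(v, s)) ≤ p. Because n = p and n < t, p < t. lcm(q, lcm(v, s)) ≤ p, so lcm(q, lcm(v, s)) < t. Since j > 0, lcm(q, lcm(v, s)) * j < t * j.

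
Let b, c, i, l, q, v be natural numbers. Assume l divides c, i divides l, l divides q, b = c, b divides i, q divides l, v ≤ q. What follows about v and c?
v ≤ c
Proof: From q divides l and l divides q, q = l. Since b = c and b divides i, c divides i. Since i divides l, c divides l. Since l divides c, l = c. From q = l, q = c. v ≤ q, so v ≤ c.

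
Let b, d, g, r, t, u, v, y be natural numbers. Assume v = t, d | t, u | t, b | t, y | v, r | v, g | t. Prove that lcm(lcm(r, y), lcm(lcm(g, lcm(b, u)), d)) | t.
From r | v and y | v, lcm(r, y) | v. Since v = t, lcm(r, y) | t. b | t and u | t, thus lcm(b, u) | t. g | t, so lcm(g, lcm(b, u)) | t. Since d | t, lcm(lcm(g, lcm(b, u)), d) | t. Since lcm(r, y) | t, lcm(lcm(r, y), lcm(lcm(g, lcm(b, u)), d)) | t.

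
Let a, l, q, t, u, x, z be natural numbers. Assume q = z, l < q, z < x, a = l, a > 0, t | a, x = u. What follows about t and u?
t < u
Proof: t | a and a > 0, hence t ≤ a. Since a = l, t ≤ l. Since l < q, t < q. q = z, so t < z. x = u and z < x, hence z < u. Since t < z, t < u.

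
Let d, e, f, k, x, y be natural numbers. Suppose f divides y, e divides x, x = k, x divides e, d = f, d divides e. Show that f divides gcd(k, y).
e divides x and x divides e, so e = x. Since x = k, e = k. Since d = f and d divides e, f divides e. Since e = k, f divides k. Since f divides y, f divides gcd(k, y).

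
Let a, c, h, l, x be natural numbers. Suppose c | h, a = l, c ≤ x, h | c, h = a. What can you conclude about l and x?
l ≤ x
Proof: Because c | h and h | c, c = h. h = a, so c = a. a = l, so c = l. c ≤ x, so l ≤ x.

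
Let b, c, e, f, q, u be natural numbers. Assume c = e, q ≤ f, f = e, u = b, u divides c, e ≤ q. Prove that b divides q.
f = e and q ≤ f, so q ≤ e. Since e ≤ q, e = q. Since c = e, c = q. u divides c, so u divides q. Because u = b, b divides q.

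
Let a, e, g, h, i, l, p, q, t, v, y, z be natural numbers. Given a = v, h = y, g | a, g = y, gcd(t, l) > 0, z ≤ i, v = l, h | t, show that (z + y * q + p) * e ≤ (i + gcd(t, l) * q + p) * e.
Because h = y and h | t, y | t. Because a = v and v = l, a = l. From g = y and g | a, y | a. Since a = l, y | l. Since y | t, y | gcd(t, l). Since gcd(t, l) > 0, y ≤ gcd(t, l). Then y * q ≤ gcd(t, l) * q. Then y * q + p ≤ gcd(t, l) * q + p. Since z ≤ i, z + y * q + p ≤ i + gcd(t, l) * q + p. Then (z + y * q + p) * e ≤ (i + gcd(t, l) * q + p) * e.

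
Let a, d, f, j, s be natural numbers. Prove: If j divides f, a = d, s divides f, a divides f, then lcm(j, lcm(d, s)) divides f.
a = d and a divides f, thus d divides f. s divides f, so lcm(d, s) divides f. j divides f, so lcm(j, lcm(d, s)) divides f.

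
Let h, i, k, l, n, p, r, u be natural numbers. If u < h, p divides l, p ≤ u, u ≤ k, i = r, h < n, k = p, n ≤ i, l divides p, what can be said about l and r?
l < r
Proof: k = p and u ≤ k, thus u ≤ p. From p ≤ u, u = p. p divides l and l divides p, hence p = l. u = p, so u = l. u < h and h < n, therefore u < n. From u = l, l < n. i = r and n ≤ i, thus n ≤ r. l < n, so l < r.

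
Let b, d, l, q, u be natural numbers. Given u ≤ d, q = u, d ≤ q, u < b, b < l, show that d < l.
Because q = u and d ≤ q, d ≤ u. u ≤ d, so u = d. u < b and b < l, therefore u < l. u = d, so d < l.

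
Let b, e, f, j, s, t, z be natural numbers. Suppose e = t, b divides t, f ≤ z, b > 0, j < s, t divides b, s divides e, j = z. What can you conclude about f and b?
f < b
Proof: Since j = z and j < s, z < s. From f ≤ z, f < s. From t divides b and b divides t, t = b. Because e = t, e = b. Since s divides e, s divides b. b > 0, so s ≤ b. f < s, so f < b.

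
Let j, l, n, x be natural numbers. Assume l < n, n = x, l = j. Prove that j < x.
Since n = x and l < n, l < x. l = j, so j < x.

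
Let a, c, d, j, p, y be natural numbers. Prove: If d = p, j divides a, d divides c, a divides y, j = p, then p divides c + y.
Since d = p and d divides c, p divides c. From j = p and j divides a, p divides a. a divides y, so p divides y. Since p divides c, p divides c + y.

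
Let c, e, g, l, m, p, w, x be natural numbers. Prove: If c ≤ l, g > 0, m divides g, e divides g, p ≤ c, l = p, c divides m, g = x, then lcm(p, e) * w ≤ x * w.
l = p and c ≤ l, hence c ≤ p. Since p ≤ c, c = p. c divides m and m divides g, thus c divides g. Since c = p, p divides g. Since e divides g, lcm(p, e) divides g. Since g > 0, lcm(p, e) ≤ g. g = x, so lcm(p, e) ≤ x. By multiplying by a non-negative, lcm(p, e) * w ≤ x * w.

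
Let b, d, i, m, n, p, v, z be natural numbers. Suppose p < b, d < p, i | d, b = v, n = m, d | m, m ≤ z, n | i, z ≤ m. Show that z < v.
n | i and i | d, so n | d. Since n = m, m | d. Since d | m, d = m. m ≤ z and z ≤ m, so m = z. From d = m, d = z. d < p and p < b, thus d < b. b = v, so d < v. d = z, so z < v.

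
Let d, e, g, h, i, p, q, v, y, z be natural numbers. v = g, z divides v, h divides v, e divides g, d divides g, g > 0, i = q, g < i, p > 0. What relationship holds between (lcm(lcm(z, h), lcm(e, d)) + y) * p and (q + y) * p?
(lcm(lcm(z, h), lcm(e, d)) + y) * p < (q + y) * p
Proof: Because z divides v and h divides v, lcm(z, h) divides v. Since v = g, lcm(z, h) divides g. e divides g and d divides g, so lcm(e, d) divides g. Because lcm(z, h) divides g, lcm(lcm(z, h), lcm(e, d)) divides g. Since g > 0, lcm(lcm(z, h), lcm(e, d)) ≤ g. i = q and g < i, thus g < q. lcm(lcm(z, h), lcm(e, d)) ≤ g, so lcm(lcm(z, h), lcm(e, d)) < q. Then lcm(lcm(z, h), lcm(e, d)) + y < q + y. Because p > 0, by multiplying by a positive, (lcm(lcm(z, h), lcm(e, d)) + y) * p < (q + y) * p.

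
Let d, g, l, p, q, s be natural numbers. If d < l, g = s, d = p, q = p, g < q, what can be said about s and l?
s < l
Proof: g = s and g < q, therefore s < q. Since q = p, s < p. Since d = p and d < l, p < l. Since s < p, s < l.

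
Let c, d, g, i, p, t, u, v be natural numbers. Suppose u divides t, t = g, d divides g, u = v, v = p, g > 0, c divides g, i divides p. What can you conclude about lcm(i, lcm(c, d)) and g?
lcm(i, lcm(c, d)) ≤ g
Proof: Because t = g and u divides t, u divides g. u = v, so v divides g. v = p, so p divides g. Since i divides p, i divides g. c divides g and d divides g, hence lcm(c, d) divides g. Since i divides g, lcm(i, lcm(c, d)) divides g. g > 0, so lcm(i, lcm(c, d)) ≤ g.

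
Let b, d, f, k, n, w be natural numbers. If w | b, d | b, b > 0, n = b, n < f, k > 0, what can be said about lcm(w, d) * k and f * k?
lcm(w, d) * k < f * k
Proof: Since w | b and d | b, lcm(w, d) | b. Since b > 0, lcm(w, d) ≤ b. Since n = b and n < f, b < f. lcm(w, d) ≤ b, so lcm(w, d) < f. k > 0, so lcm(w, d) * k < f * k.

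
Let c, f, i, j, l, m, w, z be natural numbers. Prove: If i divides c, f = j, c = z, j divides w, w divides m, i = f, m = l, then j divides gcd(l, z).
From j divides w and w divides m, j divides m. m = l, so j divides l. i = f and f = j, hence i = j. c = z and i divides c, thus i divides z. Since i = j, j divides z. j divides l, so j divides gcd(l, z).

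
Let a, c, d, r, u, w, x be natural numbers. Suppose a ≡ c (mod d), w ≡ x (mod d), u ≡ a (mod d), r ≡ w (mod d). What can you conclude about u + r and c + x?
u + r ≡ c + x (mod d)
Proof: u ≡ a (mod d) and a ≡ c (mod d), therefore u ≡ c (mod d). From r ≡ w (mod d) and w ≡ x (mod d), r ≡ x (mod d). Since u ≡ c (mod d), u + r ≡ c + x (mod d).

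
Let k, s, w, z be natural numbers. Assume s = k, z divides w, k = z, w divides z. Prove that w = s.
Because s = k and k = z, s = z. z divides w and w divides z, hence z = w. Because s = z, s = w. Then w = s.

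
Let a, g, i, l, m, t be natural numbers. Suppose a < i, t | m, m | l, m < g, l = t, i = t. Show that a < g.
l = t and m | l, thus m | t. Since t | m, t = m. Since i = t and a < i, a < t. Since t = m, a < m. Since m < g, a < g.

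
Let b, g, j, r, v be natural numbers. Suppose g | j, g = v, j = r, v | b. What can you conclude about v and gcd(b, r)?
v | gcd(b, r)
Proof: Because j = r and g | j, g | r. Since g = v, v | r. Since v | b, v | gcd(b, r).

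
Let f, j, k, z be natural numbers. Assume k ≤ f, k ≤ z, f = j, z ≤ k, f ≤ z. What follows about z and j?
z = j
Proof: k ≤ z and z ≤ k, hence k = z. k ≤ f, so z ≤ f. Because f ≤ z, z = f. Since f = j, z = j.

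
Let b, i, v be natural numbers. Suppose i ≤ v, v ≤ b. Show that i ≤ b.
i ≤ v and v ≤ b. By transitivity, i ≤ b.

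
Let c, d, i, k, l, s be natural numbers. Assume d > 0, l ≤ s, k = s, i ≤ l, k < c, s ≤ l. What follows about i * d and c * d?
i * d < c * d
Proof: s ≤ l and l ≤ s, hence s = l. From k = s and k < c, s < c. Since s = l, l < c. i ≤ l, so i < c. Using d > 0, by multiplying by a positive, i * d < c * d.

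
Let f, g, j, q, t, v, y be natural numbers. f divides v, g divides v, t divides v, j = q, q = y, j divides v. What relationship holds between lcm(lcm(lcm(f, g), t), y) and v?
lcm(lcm(lcm(f, g), t), y) divides v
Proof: Since f divides v and g divides v, lcm(f, g) divides v. t divides v, so lcm(lcm(f, g), t) divides v. Since j = q and q = y, j = y. j divides v, so y divides v. Since lcm(lcm(f, g), t) divides v, lcm(lcm(lcm(f, g), t), y) divides v.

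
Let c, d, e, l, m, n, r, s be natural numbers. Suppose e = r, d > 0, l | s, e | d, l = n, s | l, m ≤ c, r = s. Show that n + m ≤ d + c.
e = r and r = s, therefore e = s. s | l and l | s, thus s = l. e = s, so e = l. Since e | d, l | d. From d > 0, l ≤ d. l = n, so n ≤ d. Since m ≤ c, n + m ≤ d + c.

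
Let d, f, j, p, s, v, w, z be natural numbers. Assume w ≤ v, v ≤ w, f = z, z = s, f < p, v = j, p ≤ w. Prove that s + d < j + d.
Because w ≤ v and v ≤ w, w = v. Since v = j, w = j. Since f = z and f < p, z < p. p ≤ w, so z < w. Because w = j, z < j. Since z = s, s < j. Then s + d < j + d.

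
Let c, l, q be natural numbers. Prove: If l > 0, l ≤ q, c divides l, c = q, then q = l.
c = q and c divides l, thus q divides l. Since l > 0, q ≤ l. l ≤ q, so l = q. Then q = l.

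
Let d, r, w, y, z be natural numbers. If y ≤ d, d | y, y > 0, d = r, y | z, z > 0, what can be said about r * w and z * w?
r * w ≤ z * w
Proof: d | y and y > 0, so d ≤ y. y ≤ d, so y = d. From d = r, y = r. Since y | z, r | z. Since z > 0, r ≤ z. Then r * w ≤ z * w.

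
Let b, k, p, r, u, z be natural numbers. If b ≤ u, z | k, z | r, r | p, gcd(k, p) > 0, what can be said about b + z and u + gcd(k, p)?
b + z ≤ u + gcd(k, p)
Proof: Since z | r and r | p, z | p. Since z | k, z | gcd(k, p). gcd(k, p) > 0, so z ≤ gcd(k, p). Since b ≤ u, b + z ≤ u + gcd(k, p).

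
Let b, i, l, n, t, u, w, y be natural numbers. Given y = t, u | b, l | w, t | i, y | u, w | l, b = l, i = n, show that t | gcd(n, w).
i = n and t | i, so t | n. l | w and w | l, hence l = w. Since b = l, b = w. y = t and y | u, so t | u. Because u | b, t | b. Since b = w, t | w. t | n, so t | gcd(n, w).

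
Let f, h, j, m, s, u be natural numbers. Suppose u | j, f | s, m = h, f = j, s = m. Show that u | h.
f = j and f | s, so j | s. s = m, so j | m. Since u | j, u | m. Since m = h, u | h.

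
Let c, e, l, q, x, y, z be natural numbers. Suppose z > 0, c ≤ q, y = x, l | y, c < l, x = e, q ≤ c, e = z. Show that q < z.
c ≤ q and q ≤ c, thus c = q. x = e and e = z, therefore x = z. y = x and l | y, so l | x. Because x = z, l | z. Since z > 0, l ≤ z. Since c < l, c < z. Since c = q, q < z.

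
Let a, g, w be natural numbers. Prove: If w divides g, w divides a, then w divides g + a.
From w divides g and w divides a, by divisibility of sums, w divides g + a.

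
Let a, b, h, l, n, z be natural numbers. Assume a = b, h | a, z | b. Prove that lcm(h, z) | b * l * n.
a = b and h | a, so h | b. z | b, so lcm(h, z) | b. Then lcm(h, z) | b * l. Then lcm(h, z) | b * l * n.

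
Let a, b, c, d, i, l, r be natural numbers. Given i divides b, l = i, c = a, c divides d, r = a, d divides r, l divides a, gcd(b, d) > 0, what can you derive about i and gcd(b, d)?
i ≤ gcd(b, d)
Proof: Because c = a and c divides d, a divides d. Since r = a and d divides r, d divides a. a divides d, so a = d. Since l divides a, l divides d. l = i, so i divides d. Since i divides b, i divides gcd(b, d). Because gcd(b, d) > 0, i ≤ gcd(b, d).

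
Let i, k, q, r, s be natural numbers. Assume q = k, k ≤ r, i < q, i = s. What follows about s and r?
s < r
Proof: q = k and i < q, therefore i < k. Since i = s, s < k. Since k ≤ r, s < r.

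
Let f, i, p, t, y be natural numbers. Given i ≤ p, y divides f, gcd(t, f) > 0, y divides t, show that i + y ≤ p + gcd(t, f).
y divides t and y divides f, therefore y divides gcd(t, f). Because gcd(t, f) > 0, y ≤ gcd(t, f). Because i ≤ p, i + y ≤ p + gcd(t, f).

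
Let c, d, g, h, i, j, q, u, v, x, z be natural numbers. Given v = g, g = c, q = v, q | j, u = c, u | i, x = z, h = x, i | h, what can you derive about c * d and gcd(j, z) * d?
c * d | gcd(j, z) * d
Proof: v = g and g = c, hence v = c. q = v and q | j, therefore v | j. v = c, so c | j. Since u = c and u | i, c | i. h = x and i | h, so i | x. Because x = z, i | z. c | i, so c | z. c | j, so c | gcd(j, z). Then c * d | gcd(j, z) * d.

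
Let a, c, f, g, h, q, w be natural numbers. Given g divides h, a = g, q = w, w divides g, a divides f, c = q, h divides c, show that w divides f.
c = q and q = w, so c = w. Because g divides h and h divides c, g divides c. Since c = w, g divides w. Since w divides g, g = w. Since a = g, a = w. Since a divides f, w divides f.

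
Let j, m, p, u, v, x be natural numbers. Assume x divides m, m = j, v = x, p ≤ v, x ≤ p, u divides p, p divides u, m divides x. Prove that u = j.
From u divides p and p divides u, u = p. v = x and p ≤ v, so p ≤ x. x ≤ p, so p = x. u = p, so u = x. Because x divides m and m divides x, x = m. From u = x, u = m. m = j, so u = j.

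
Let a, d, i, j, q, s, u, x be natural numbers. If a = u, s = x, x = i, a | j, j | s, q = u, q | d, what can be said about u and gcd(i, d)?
u | gcd(i, d)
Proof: s = x and x = i, so s = i. a | j and j | s, therefore a | s. Since s = i, a | i. a = u, so u | i. q = u and q | d, so u | d. Since u | i, u | gcd(i, d).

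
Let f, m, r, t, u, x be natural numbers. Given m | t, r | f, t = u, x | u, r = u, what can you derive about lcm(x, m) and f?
lcm(x, m) | f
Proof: t = u and m | t, thus m | u. x | u, so lcm(x, m) | u. From r = u and r | f, u | f. lcm(x, m) | u, so lcm(x, m) | f.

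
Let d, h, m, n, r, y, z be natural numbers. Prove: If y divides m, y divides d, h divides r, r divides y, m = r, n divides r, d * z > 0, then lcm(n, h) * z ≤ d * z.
Since n divides r and h divides r, lcm(n, h) divides r. Since m = r and y divides m, y divides r. Since r divides y, y = r. Since y divides d, r divides d. lcm(n, h) divides r, so lcm(n, h) divides d. Then lcm(n, h) * z divides d * z. d * z > 0, so lcm(n, h) * z ≤ d * z.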